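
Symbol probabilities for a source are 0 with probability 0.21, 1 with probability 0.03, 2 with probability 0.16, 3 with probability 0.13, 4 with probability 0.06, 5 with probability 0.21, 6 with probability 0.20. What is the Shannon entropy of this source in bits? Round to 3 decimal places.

2.611 bits

H = −Σ pᵢ log₂ pᵢ.
−0.21·log₂(0.21) = 0.4728
−0.03·log₂(0.03) = 0.1518
−0.16·log₂(0.16) = 0.4230
−0.13·log₂(0.13) = 0.3826
−0.06·log₂(0.06) = 0.2435
−0.21·log₂(0.21) = 0.4728
−0.20·log₂(0.20) = 0.4644
Sum ≈ 2.6110 → 2.611 bits.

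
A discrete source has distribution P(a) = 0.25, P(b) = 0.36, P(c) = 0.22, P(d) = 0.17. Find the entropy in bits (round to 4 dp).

1.9458 bits

H = −Σ pᵢ log₂ pᵢ.
−0.25·log₂(0.25) = 0.5000
−0.36·log₂(0.36) = 0.5306
−0.22·log₂(0.22) = 0.4806
−0.17·log₂(0.17) = 0.4346
Sum ≈ 1.9458 → 1.9458 bits.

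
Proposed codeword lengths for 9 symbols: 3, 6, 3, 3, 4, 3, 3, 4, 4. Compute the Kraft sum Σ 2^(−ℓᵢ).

0.828125

With common denominator 2^6 = 64: Σ 2^(−ℓᵢ) = 8/64 + 1/64 + 8/64 + 8/64 + 4/64 + 8/64 + 8/64 + 4/64 + 4/64 = 53/64 = 0.828125.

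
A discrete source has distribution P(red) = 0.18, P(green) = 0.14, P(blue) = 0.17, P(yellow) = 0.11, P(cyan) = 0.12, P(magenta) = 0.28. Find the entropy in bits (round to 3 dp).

2.509 bits

H = −Σ pᵢ log₂ pᵢ.
−0.18·log₂(0.18) = 0.4453
−0.14·log₂(0.14) = 0.3971
−0.17·log₂(0.17) = 0.4346
−0.11·log₂(0.11) = 0.3503
−0.12·log₂(0.12) = 0.3671
−0.28·log₂(0.28) = 0.5142
Sum ≈ 2.5086 → 2.509 bits.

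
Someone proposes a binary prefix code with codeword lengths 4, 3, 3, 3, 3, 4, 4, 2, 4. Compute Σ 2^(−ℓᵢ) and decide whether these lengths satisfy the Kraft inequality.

1; yes

With common denominator 2^4 = 16: Σ 2^(−ℓᵢ) = 1/16 + 2/16 + 2/16 + 2/16 + 2/16 + 1/16 + 1/16 + 4/16 + 1/16 = 16/16 = 1.
Kraft's inequality requires Σ ≤ 1; here Σ = 1 ≤ 1, so such a prefix code exists.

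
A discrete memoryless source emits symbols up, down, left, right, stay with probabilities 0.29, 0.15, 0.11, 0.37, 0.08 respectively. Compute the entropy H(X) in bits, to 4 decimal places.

H = −Σ pᵢ log₂ pᵢ.
−0.29·log₂(0.29) = 0.5179
−0.15·log₂(0.15) = 0.4105
−0.11·log₂(0.11) = 0.3503
−0.37·log₂(0.37) = 0.5307
−0.08·log₂(0.08) = 0.2915
Sum ≈ 2.1010 → 2.1010 bits.

2.1010 bits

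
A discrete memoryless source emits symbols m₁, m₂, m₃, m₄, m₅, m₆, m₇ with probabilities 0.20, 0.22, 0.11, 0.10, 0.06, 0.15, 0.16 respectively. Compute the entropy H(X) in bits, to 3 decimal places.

2.705 bits

H = −Σ pᵢ log₂ pᵢ.
−0.20·log₂(0.20) = 0.4644
−0.22·log₂(0.22) = 0.4806
−0.11·log₂(0.11) = 0.3503
−0.10·log₂(0.10) = 0.3322
−0.06·log₂(0.06) = 0.2435
−0.15·log₂(0.15) = 0.4105
−0.16·log₂(0.16) = 0.4230
Sum ≈ 2.7045 → 2.705 bits.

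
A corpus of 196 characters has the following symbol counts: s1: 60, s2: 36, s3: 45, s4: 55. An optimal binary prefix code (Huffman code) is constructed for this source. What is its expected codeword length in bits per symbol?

2 bits/symbol

Probabilities are the counts divided by 196.
Repeatedly combine the two least-probable nodes; the expected code length is the sum of the merged weights.
merge 9/49 + 45/196 → 81/196
merge 55/196 + 15/49 → 115/196
merge 81/196 + 115/196 → 1
L = 81/196 + 115/196 + 1 = 2 bits/symbol.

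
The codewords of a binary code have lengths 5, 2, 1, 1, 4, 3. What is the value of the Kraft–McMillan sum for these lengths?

With common denominator 2^5 = 32: Σ 2^(−ℓᵢ) = 1/32 + 8/32 + 16/32 + 16/32 + 2/32 + 4/32 = 47/32 = 1.46875.

1.46875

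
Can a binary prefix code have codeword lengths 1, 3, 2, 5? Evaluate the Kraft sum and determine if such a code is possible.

0.90625; yes

With common denominator 2^5 = 32: Σ 2^(−ℓᵢ) = 16/32 + 4/32 + 8/32 + 1/32 = 29/32 = 0.90625.
Kraft's inequality requires Σ ≤ 1; here Σ = 0.90625 ≤ 1, so such a prefix code exists.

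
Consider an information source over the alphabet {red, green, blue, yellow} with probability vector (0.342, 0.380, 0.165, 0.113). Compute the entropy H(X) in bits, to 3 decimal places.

1.844 bits

H = −Σ pᵢ log₂ pᵢ.
−0.342·log₂(0.342) = 0.5294
−0.380·log₂(0.380) = 0.5305
−0.165·log₂(0.165) = 0.4289
−0.113·log₂(0.113) = 0.3555
Sum ≈ 1.8442 → 1.844 bits.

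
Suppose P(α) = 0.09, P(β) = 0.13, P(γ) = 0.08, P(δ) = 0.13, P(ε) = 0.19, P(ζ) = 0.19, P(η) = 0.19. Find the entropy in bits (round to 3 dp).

H = −Σ pᵢ log₂ pᵢ.
−0.09·log₂(0.09) = 0.3127
−0.13·log₂(0.13) = 0.3826
−0.08·log₂(0.08) = 0.2915
−0.13·log₂(0.13) = 0.3826
−0.19·log₂(0.19) = 0.4552
−0.19·log₂(0.19) = 0.4552
−0.19·log₂(0.19) = 0.4552
Sum ≈ 2.7351 → 2.735 bits.

2.735 bits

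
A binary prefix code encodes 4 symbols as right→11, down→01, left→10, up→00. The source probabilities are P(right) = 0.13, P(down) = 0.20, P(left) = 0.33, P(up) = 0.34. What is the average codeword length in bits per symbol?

L̄ = Σ pᵢ·ℓᵢ = 0.13·2 + 0.20·2 + 0.33·2 + 0.34·2 = 2 bits/symbol.

2 bits/symbol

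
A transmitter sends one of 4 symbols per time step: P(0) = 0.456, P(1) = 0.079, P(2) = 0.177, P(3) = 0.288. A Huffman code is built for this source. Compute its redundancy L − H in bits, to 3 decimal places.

Entropy H = −Σ p log₂ p ≈ 1.7653 bits.
Huffman merges: 79/1000+177/1000→32/125; 32/125+36/125→68/125; 57/125+68/125→1. L = 9/5 ≈ 1.8000.
L − H = 1.8000 − 1.7653 = 0.035 bits.

0.035 bits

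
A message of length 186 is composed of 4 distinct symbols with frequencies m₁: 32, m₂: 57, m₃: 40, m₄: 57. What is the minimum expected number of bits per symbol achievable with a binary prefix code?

Probabilities are the counts divided by 186.
Repeatedly combine the two least-probable nodes; the expected code length is the sum of the merged weights.
merge 16/93 + 20/93 → 12/31
merge 19/62 + 19/62 → 19/31
merge 12/31 + 19/31 → 1
L = 12/31 + 19/31 + 1 = 2 bits/symbol.

2 bits/symbol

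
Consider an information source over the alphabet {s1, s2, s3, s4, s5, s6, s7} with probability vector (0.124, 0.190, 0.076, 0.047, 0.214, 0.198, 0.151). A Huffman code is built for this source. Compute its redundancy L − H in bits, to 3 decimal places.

0.042 bits

Entropy H = −Σ p log₂ p ≈ 2.6690 bits.
Huffman merges: 47/1000+19/250→123/1000; 123/1000+31/250→247/1000; 151/1000+19/100→341/1000; 99/500+107/500→103/250; 247/1000+341/1000→147/250; 103/250+147/250→1. L = 2711/1000 ≈ 2.7110.
L − H = 2.7110 − 2.6690 = 0.042 bits.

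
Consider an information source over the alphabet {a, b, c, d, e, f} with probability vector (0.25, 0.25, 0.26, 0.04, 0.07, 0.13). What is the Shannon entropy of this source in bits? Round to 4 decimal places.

H = −Σ pᵢ log₂ pᵢ.
−0.25·log₂(0.25) = 0.5000
−0.25·log₂(0.25) = 0.5000
−0.26·log₂(0.26) = 0.5053
−0.04·log₂(0.04) = 0.1858
−0.07·log₂(0.07) = 0.2686
−0.13·log₂(0.13) = 0.3826
Sum ≈ 2.3422 → 2.3422 bits.

2.3422 bits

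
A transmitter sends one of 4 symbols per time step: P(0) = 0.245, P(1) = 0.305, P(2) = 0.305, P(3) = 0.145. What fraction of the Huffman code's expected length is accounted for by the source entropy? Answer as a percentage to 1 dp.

97.3%

Entropy H = −Σ p log₂ p ≈ 1.9461 bits.
Huffman merges: 29/200+49/200→39/100; 61/200+61/200→61/100; 39/100+61/100→1. L = 2 ≈ 2.0000.
Efficiency = H/L = 1.9461/2.0000 = 97.3%.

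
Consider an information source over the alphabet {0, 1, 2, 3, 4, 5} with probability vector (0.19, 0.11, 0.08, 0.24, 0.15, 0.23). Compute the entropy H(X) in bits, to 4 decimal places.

2.4894 bits

H = −Σ pᵢ log₂ pᵢ.
−0.19·log₂(0.19) = 0.4552
−0.11·log₂(0.11) = 0.3503
−0.08·log₂(0.08) = 0.2915
−0.24·log₂(0.24) = 0.4941
−0.15·log₂(0.15) = 0.4105
−0.23·log₂(0.23) = 0.4877
Sum ≈ 2.4894 → 2.4894 bits.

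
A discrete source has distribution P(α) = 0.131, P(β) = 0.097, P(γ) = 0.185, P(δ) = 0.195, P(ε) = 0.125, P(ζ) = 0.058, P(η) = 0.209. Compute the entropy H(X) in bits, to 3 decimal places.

H = −Σ pᵢ log₂ pᵢ.
−0.131·log₂(0.131) = 0.3841
−0.097·log₂(0.097) = 0.3265
−0.185·log₂(0.185) = 0.4504
−0.195·log₂(0.195) = 0.4599
−0.125·log₂(0.125) = 0.3750
−0.058·log₂(0.058) = 0.2383
−0.209·log₂(0.209) = 0.4720
Sum ≈ 2.7062 → 2.706 bits.

2.706 bits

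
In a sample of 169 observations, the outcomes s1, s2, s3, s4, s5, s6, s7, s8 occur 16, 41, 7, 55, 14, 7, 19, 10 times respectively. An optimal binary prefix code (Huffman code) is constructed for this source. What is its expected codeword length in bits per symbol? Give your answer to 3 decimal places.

2.657 bits/symbol

Probabilities are the counts divided by 169.
Repeatedly combine the two least-probable nodes; the expected code length is the sum of the merged weights.
merge 7/169 + 7/169 → 14/169
merge 10/169 + 14/169 → 24/169
merge 14/169 + 16/169 → 30/169
merge 19/169 + 24/169 → 43/169
merge 30/169 + 41/169 → 71/169
merge 43/169 + 55/169 → 98/169
merge 71/169 + 98/169 → 1
L = 14/169 + 24/169 + 30/169 + 43/169 + 71/169 + 98/169 + 1 = 449/169 ≈ 2.657 bits/symbol.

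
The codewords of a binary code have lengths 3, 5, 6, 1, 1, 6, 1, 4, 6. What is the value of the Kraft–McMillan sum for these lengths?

With common denominator 2^6 = 64: Σ 2^(−ℓᵢ) = 8/64 + 2/64 + 1/64 + 32/64 + 32/64 + 1/64 + 32/64 + 4/64 + 1/64 = 113/64 = 1.765625.

1.765625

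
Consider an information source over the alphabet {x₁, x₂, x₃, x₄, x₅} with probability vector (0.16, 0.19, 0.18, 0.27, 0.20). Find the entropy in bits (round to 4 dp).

H = −Σ pᵢ log₂ pᵢ.
−0.16·log₂(0.16) = 0.4230
−0.19·log₂(0.19) = 0.4552
−0.18·log₂(0.18) = 0.4453
−0.27·log₂(0.27) = 0.5100
−0.20·log₂(0.20) = 0.4644
Sum ≈ 2.2980 → 2.2980 bits.

2.2980 bits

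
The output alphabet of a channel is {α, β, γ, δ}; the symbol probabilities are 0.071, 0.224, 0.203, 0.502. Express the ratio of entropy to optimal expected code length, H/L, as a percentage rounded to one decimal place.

Entropy H = −Σ p log₂ p ≈ 1.7205 bits.
Huffman merges: 71/1000+203/1000→137/500; 28/125+137/500→249/500; 249/500+251/500→1. L = 443/250 ≈ 1.7720.
Efficiency = H/L = 1.7205/1.7720 = 97.1%.

97.1%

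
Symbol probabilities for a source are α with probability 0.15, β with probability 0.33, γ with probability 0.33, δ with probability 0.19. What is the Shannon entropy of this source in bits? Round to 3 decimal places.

1.921 bits

H = −Σ pᵢ log₂ pᵢ.
−0.15·log₂(0.15) = 0.4105
−0.33·log₂(0.33) = 0.5278
−0.33·log₂(0.33) = 0.5278
−0.19·log₂(0.19) = 0.4552
Sum ≈ 1.9214 → 1.921 bits.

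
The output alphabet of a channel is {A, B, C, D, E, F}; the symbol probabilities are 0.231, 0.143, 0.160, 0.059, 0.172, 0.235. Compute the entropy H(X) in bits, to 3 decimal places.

2.481 bits

H = −Σ pᵢ log₂ pᵢ.
−0.231·log₂(0.231) = 0.4883
−0.143·log₂(0.143) = 0.4012
−0.160·log₂(0.160) = 0.4230
−0.059·log₂(0.059) = 0.2409
−0.172·log₂(0.172) = 0.4368
−0.235·log₂(0.235) = 0.4910
Sum ≈ 2.4813 → 2.481 bits.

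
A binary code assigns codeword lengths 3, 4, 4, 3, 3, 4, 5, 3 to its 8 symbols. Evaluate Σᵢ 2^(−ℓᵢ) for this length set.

0.71875

With common denominator 2^5 = 32: Σ 2^(−ℓᵢ) = 4/32 + 2/32 + 2/32 + 4/32 + 4/32 + 2/32 + 1/32 + 4/32 = 23/32 = 0.71875.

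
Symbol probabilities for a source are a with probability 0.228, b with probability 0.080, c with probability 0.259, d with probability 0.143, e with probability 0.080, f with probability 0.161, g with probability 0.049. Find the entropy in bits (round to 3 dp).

2.613 bits

H = −Σ pᵢ log₂ pᵢ.
−0.228·log₂(0.228) = 0.4863
−0.080·log₂(0.080) = 0.2915
−0.259·log₂(0.259) = 0.5048
−0.143·log₂(0.143) = 0.4012
−0.080·log₂(0.080) = 0.2915
−0.161·log₂(0.161) = 0.4242
−0.049·log₂(0.049) = 0.2132
Sum ≈ 2.6128 → 2.613 bits.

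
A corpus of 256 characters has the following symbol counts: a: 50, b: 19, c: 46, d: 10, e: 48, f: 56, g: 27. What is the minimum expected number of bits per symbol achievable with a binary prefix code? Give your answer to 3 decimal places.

Probabilities are the counts divided by 256.
Repeatedly combine the two least-probable nodes; the expected code length is the sum of the merged weights.
merge 5/128 + 19/256 → 29/256
merge 27/256 + 29/256 → 7/32
merge 23/128 + 3/16 → 47/128
merge 25/128 + 7/32 → 53/128
merge 7/32 + 47/128 → 75/128
merge 53/128 + 75/128 → 1
L = 29/256 + 7/32 + 47/128 + 53/128 + 75/128 + 1 = 691/256 ≈ 2.699 bits/symbol.

2.699 bits/symbol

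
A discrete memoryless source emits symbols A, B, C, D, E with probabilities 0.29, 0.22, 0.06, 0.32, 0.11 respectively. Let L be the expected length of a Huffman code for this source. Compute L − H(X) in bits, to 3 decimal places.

Entropy H = −Σ p log₂ p ≈ 2.1183 bits.
Huffman merges: 3/50+11/100→17/100; 17/100+11/50→39/100; 29/100+8/25→61/100; 39/100+61/100→1. L = 217/100 ≈ 2.1700.
L − H = 2.1700 − 2.1183 = 0.052 bits.

0.052 bits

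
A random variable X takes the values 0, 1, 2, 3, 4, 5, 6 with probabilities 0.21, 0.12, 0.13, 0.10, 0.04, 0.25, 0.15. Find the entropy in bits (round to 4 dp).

2.6510 bits

H = −Σ pᵢ log₂ pᵢ.
−0.21·log₂(0.21) = 0.4728
−0.12·log₂(0.12) = 0.3671
−0.13·log₂(0.13) = 0.3826
−0.10·log₂(0.10) = 0.3322
−0.04·log₂(0.04) = 0.1858
−0.25·log₂(0.25) = 0.5000
−0.15·log₂(0.15) = 0.4105
Sum ≈ 2.6510 → 2.6510 bits.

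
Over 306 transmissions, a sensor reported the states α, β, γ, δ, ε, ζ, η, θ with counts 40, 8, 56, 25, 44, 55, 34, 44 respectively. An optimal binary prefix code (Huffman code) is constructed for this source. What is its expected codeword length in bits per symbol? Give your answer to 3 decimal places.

2.925 bits/symbol

Probabilities are the counts divided by 306.
Repeatedly combine the two least-probable nodes; the expected code length is the sum of the merged weights.
merge 4/153 + 25/306 → 11/102
merge 11/102 + 1/9 → 67/306
merge 20/153 + 22/153 → 14/51
merge 22/153 + 55/306 → 11/34
merge 28/153 + 67/306 → 41/102
merge 14/51 + 11/34 → 61/102
merge 41/102 + 61/102 → 1
L = 11/102 + 67/306 + 14/51 + 11/34 + 41/102 + 61/102 + 1 = 895/306 ≈ 2.925 bits/symbol.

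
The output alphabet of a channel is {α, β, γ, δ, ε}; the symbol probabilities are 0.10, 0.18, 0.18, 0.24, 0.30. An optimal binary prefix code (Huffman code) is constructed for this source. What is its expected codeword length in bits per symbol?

2.28 bits/symbol

Repeatedly combine the two least-probable nodes; the expected code length is the sum of the merged weights.
merge 1/10 + 9/50 → 7/25
merge 9/50 + 6/25 → 21/50
merge 7/25 + 3/10 → 29/50
merge 21/50 + 29/50 → 1
L = 7/25 + 21/50 + 29/50 + 1 = 57/25 = 2.28 bits/symbol.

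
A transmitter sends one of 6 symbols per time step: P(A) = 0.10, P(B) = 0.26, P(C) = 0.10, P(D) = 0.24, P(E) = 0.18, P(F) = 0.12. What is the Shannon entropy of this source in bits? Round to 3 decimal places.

2.476 bits

H = −Σ pᵢ log₂ pᵢ.
−0.10·log₂(0.10) = 0.3322
−0.26·log₂(0.26) = 0.5053
−0.10·log₂(0.10) = 0.3322
−0.24·log₂(0.24) = 0.4941
−0.18·log₂(0.18) = 0.4453
−0.12·log₂(0.12) = 0.3671
Sum ≈ 2.4762 → 2.476 bits.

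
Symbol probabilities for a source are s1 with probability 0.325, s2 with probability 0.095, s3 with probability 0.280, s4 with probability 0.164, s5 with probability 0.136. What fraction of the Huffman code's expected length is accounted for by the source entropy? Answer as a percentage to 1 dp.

Entropy H = −Σ p log₂ p ≈ 2.1830 bits.
Huffman merges: 19/200+17/125→231/1000; 41/250+231/1000→79/200; 7/25+13/40→121/200; 79/200+121/200→1. L = 2231/1000 ≈ 2.2310.
Efficiency = H/L = 2.1830/2.2310 = 97.8%.

97.8%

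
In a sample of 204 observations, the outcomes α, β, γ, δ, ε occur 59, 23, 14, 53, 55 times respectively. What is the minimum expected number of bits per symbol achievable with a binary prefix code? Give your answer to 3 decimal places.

Probabilities are the counts divided by 204.
Repeatedly combine the two least-probable nodes; the expected code length is the sum of the merged weights.
merge 7/102 + 23/204 → 37/204
merge 37/204 + 53/204 → 15/34
merge 55/204 + 59/204 → 19/34
merge 15/34 + 19/34 → 1
L = 37/204 + 15/34 + 19/34 + 1 = 445/204 ≈ 2.181 bits/symbol.

2.181 bits/symbol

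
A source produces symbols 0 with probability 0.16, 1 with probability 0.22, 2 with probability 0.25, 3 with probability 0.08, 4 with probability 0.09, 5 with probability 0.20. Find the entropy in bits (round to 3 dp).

2.472 bits

H = −Σ pᵢ log₂ pᵢ.
−0.16·log₂(0.16) = 0.4230
−0.22·log₂(0.22) = 0.4806
−0.25·log₂(0.25) = 0.5000
−0.08·log₂(0.08) = 0.2915
−0.09·log₂(0.09) = 0.3127
−0.20·log₂(0.20) = 0.4644
Sum ≈ 2.4721 → 2.472 bits.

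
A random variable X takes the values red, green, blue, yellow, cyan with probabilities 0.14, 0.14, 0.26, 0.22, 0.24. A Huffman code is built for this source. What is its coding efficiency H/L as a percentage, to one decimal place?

Entropy H = −Σ p log₂ p ≈ 2.2742 bits.
Huffman merges: 7/50+7/50→7/25; 11/50+6/25→23/50; 13/50+7/25→27/50; 23/50+27/50→1. L = 57/25 ≈ 2.2800.
Efficiency = H/L = 2.2742/2.2800 = 99.7%.

99.7%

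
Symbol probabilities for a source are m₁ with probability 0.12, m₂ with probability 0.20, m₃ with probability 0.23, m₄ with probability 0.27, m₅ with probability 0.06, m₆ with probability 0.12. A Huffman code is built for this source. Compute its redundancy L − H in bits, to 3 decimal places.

Entropy H = −Σ p log₂ p ≈ 2.4397 bits.
Huffman merges: 3/50+3/25→9/50; 3/25+9/50→3/10; 1/5+23/100→43/100; 27/100+3/10→57/100; 43/100+57/100→1. L = 62/25 ≈ 2.4800.
L − H = 2.4800 − 2.4397 = 0.040 bits.

0.040 bits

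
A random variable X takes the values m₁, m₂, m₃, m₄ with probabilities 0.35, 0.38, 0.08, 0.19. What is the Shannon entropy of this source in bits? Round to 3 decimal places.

1.807 bits

H = −Σ pᵢ log₂ pᵢ.
−0.35·log₂(0.35) = 0.5301
−0.38·log₂(0.38) = 0.5305
−0.08·log₂(0.08) = 0.2915
−0.19·log₂(0.19) = 0.4552
Sum ≈ 1.8073 → 1.807 bits.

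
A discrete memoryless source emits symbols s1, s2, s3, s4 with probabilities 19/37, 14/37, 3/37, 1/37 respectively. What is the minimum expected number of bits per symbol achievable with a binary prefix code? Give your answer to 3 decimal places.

1.595 bits/symbol

Repeatedly combine the two least-probable nodes; the expected code length is the sum of the merged weights.
merge 1/37 + 3/37 → 4/37
merge 4/37 + 14/37 → 18/37
merge 18/37 + 19/37 → 1
L = 4/37 + 18/37 + 1 = 59/37 ≈ 1.595 bits/symbol.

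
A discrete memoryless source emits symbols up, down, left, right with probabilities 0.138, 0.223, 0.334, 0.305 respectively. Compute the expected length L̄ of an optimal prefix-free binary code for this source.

Repeatedly combine the two least-probable nodes; the expected code length is the sum of the merged weights.
merge 69/500 + 223/1000 → 361/1000
merge 61/200 + 167/500 → 639/1000
merge 361/1000 + 639/1000 → 1
L = 361/1000 + 639/1000 + 1 = 2 bits/symbol.

2 bits/symbol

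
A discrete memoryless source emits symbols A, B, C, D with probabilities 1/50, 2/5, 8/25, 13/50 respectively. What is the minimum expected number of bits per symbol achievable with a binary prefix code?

1.88 bits/symbol

Repeatedly combine the two least-probable nodes; the expected code length is the sum of the merged weights.
merge 1/50 + 13/50 → 7/25
merge 7/25 + 8/25 → 3/5
merge 2/5 + 3/5 → 1
L = 7/25 + 3/5 + 1 = 47/25 = 1.88 bits/symbol.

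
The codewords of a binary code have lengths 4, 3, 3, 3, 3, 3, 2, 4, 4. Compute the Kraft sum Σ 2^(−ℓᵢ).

With common denominator 2^4 = 16: Σ 2^(−ℓᵢ) = 1/16 + 2/16 + 2/16 + 2/16 + 2/16 + 2/16 + 4/16 + 1/16 + 1/16 = 17/16 = 1.0625.

1.0625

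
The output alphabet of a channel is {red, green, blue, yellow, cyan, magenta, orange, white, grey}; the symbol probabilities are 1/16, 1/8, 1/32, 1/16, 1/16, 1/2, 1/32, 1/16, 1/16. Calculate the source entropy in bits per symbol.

Each probability is a power of 1/2, so log₂(1/p) is an integer.
H = Σ p·log₂(1/p) = 1/16·4 + 1/8·3 + 1/32·5 + 1/16·4 + 1/16·4 + 1/2·1 + 1/32·5 + 1/16·4 + 1/16·4 = 2.4375 bits.

2.4375 bits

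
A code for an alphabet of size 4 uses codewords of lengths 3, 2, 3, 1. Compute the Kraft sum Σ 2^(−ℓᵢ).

1

With common denominator 2^3 = 8: Σ 2^(−ℓᵢ) = 1/8 + 2/8 + 1/8 + 4/8 = 8/8 = 1.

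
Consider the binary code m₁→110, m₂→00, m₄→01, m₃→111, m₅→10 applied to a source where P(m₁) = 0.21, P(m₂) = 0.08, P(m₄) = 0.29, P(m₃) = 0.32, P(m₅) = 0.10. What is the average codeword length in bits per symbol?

L̄ = Σ pᵢ·ℓᵢ = 0.21·3 + 0.08·2 + 0.29·2 + 0.32·3 + 0.10·2 = 2.53 bits/symbol.

2.53 bits/symbol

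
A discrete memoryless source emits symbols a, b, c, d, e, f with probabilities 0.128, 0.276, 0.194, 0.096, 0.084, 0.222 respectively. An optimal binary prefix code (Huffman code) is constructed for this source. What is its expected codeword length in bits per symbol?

Repeatedly combine the two least-probable nodes; the expected code length is the sum of the merged weights.
merge 21/250 + 12/125 → 9/50
merge 16/125 + 9/50 → 77/250
merge 97/500 + 111/500 → 52/125
merge 69/250 + 77/250 → 73/125
merge 52/125 + 73/125 → 1
L = 9/50 + 77/250 + 52/125 + 73/125 + 1 = 311/125 = 2.488 bits/symbol.

2.488 bits/symbol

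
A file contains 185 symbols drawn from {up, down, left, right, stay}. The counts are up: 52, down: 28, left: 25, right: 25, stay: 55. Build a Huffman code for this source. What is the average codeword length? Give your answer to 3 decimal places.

Probabilities are the counts divided by 185.
Repeatedly combine the two least-probable nodes; the expected code length is the sum of the merged weights.
merge 5/37 + 5/37 → 10/37
merge 28/185 + 10/37 → 78/185
merge 52/185 + 11/37 → 107/185
merge 78/185 + 107/185 → 1
L = 10/37 + 78/185 + 107/185 + 1 = 84/37 ≈ 2.270 bits/symbol.

2.270 bits/symbol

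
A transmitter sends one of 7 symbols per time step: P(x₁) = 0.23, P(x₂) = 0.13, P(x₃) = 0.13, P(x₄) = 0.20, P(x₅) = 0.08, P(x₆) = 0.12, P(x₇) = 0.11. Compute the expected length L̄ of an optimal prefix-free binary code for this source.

2.76 bits/symbol

Repeatedly combine the two least-probable nodes; the expected code length is the sum of the merged weights.
merge 2/25 + 11/100 → 19/100
merge 3/25 + 13/100 → 1/4
merge 13/100 + 19/100 → 8/25
merge 1/5 + 23/100 → 43/100
merge 1/4 + 8/25 → 57/100
merge 43/100 + 57/100 → 1
L = 19/100 + 1/4 + 8/25 + 43/100 + 57/100 + 1 = 69/25 = 2.76 bits/symbol.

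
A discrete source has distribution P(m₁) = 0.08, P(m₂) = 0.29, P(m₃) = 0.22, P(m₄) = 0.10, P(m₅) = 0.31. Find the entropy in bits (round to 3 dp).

H = −Σ pᵢ log₂ pᵢ.
−0.08·log₂(0.08) = 0.2915
−0.29·log₂(0.29) = 0.5179
−0.22·log₂(0.22) = 0.4806
−0.10·log₂(0.10) = 0.3322
−0.31·log₂(0.31) = 0.5238
Sum ≈ 2.1460 → 2.146 bits.

2.146 bits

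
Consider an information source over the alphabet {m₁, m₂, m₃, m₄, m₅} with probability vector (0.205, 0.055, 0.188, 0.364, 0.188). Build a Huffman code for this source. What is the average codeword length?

Repeatedly combine the two least-probable nodes; the expected code length is the sum of the merged weights.
merge 11/200 + 47/250 → 243/1000
merge 47/250 + 41/200 → 393/1000
merge 243/1000 + 91/250 → 607/1000
merge 393/1000 + 607/1000 → 1
L = 243/1000 + 393/1000 + 607/1000 + 1 = 2243/1000 = 2.243 bits/symbol.

2.243 bits/symbol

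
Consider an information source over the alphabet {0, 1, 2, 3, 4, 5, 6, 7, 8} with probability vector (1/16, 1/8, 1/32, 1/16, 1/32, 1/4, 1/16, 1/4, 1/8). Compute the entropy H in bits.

2.8125 bits

Each probability is a power of 1/2, so log₂(1/p) is an integer.
H = Σ p·log₂(1/p) = 1/16·4 + 1/8·3 + 1/32·5 + 1/16·4 + 1/32·5 + 1/4·2 + 1/16·4 + 1/4·2 + 1/8·3 = 2.8125 bits.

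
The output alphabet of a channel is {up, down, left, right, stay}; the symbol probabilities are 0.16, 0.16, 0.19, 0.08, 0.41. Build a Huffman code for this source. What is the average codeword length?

Repeatedly combine the two least-probable nodes; the expected code length is the sum of the merged weights.
merge 2/25 + 4/25 → 6/25
merge 4/25 + 19/100 → 7/20
merge 6/25 + 7/20 → 59/100
merge 41/100 + 59/100 → 1
L = 6/25 + 7/20 + 59/100 + 1 = 109/50 = 2.18 bits/symbol.

2.18 bits/symbol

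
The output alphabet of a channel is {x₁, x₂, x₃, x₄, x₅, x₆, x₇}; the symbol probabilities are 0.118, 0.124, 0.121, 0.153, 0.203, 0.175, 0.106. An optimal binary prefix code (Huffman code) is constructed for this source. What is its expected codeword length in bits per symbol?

Repeatedly combine the two least-probable nodes; the expected code length is the sum of the merged weights.
merge 53/500 + 59/500 → 28/125
merge 121/1000 + 31/250 → 49/200
merge 153/1000 + 7/40 → 41/125
merge 203/1000 + 28/125 → 427/1000
merge 49/200 + 41/125 → 573/1000
merge 427/1000 + 573/1000 → 1
L = 28/125 + 49/200 + 41/125 + 427/1000 + 573/1000 + 1 = 2797/1000 = 2.797 bits/symbol.

2.797 bits/symbol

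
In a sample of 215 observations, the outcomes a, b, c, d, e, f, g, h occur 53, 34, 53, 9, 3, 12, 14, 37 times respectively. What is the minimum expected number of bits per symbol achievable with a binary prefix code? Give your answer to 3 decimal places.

Probabilities are the counts divided by 215.
Repeatedly combine the two least-probable nodes; the expected code length is the sum of the merged weights.
merge 3/215 + 9/215 → 12/215
merge 12/215 + 12/215 → 24/215
merge 14/215 + 24/215 → 38/215
merge 34/215 + 37/215 → 71/215
merge 38/215 + 53/215 → 91/215
merge 53/215 + 71/215 → 124/215
merge 91/215 + 124/215 → 1
L = 12/215 + 24/215 + 38/215 + 71/215 + 91/215 + 124/215 + 1 = 115/43 ≈ 2.674 bits/symbol.

2.674 bits/symbol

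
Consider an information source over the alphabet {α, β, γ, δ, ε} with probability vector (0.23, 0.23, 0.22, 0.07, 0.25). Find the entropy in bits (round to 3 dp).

H = −Σ pᵢ log₂ pᵢ.
−0.23·log₂(0.23) = 0.4877
−0.23·log₂(0.23) = 0.4877
−0.22·log₂(0.22) = 0.4806
−0.07·log₂(0.07) = 0.2686
−0.25·log₂(0.25) = 0.5000
Sum ≈ 2.2245 → 2.224 bits.

2.224 bits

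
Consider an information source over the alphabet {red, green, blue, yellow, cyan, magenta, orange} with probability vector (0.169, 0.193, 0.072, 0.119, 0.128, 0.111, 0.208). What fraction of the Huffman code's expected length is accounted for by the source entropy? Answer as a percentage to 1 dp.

Entropy H = −Σ p log₂ p ≈ 2.7331 bits.
Huffman merges: 9/125+111/1000→183/1000; 119/1000+16/125→247/1000; 169/1000+183/1000→44/125; 193/1000+26/125→401/1000; 247/1000+44/125→599/1000; 401/1000+599/1000→1. L = 1391/500 ≈ 2.7820.
Efficiency = H/L = 2.7331/2.7820 = 98.2%.

98.2%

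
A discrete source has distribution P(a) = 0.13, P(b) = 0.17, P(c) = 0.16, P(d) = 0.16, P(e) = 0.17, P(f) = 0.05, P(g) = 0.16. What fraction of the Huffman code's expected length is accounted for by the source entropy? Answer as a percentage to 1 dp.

Entropy H = −Σ p log₂ p ≈ 2.7370 bits.
Huffman merges: 1/20+13/100→9/50; 4/25+4/25→8/25; 4/25+17/100→33/100; 17/100+9/50→7/20; 8/25+33/100→13/20; 7/20+13/20→1. L = 283/100 ≈ 2.8300.
Efficiency = H/L = 2.7370/2.8300 = 96.7%.

96.7%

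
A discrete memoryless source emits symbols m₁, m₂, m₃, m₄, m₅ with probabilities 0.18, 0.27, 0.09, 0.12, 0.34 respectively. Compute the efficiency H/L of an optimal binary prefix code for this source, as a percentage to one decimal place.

97.9%

Entropy H = −Σ p log₂ p ≈ 2.1642 bits.
Huffman merges: 9/100+3/25→21/100; 9/50+21/100→39/100; 27/100+17/50→61/100; 39/100+61/100→1. L = 221/100 ≈ 2.2100.
Efficiency = H/L = 2.1642/2.2100 = 97.9%.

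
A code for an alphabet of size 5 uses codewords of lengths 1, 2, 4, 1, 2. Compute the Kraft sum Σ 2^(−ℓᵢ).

With common denominator 2^4 = 16: Σ 2^(−ℓᵢ) = 8/16 + 4/16 + 1/16 + 8/16 + 4/16 = 25/16 = 1.5625.

1.5625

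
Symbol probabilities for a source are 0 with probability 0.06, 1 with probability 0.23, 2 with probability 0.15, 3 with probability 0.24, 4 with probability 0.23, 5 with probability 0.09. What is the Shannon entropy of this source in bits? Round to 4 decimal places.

H = −Σ pᵢ log₂ pᵢ.
−0.06·log₂(0.06) = 0.2435
−0.23·log₂(0.23) = 0.4877
−0.15·log₂(0.15) = 0.4105
−0.24·log₂(0.24) = 0.4941
−0.23·log₂(0.23) = 0.4877
−0.09·log₂(0.09) = 0.3127
Sum ≈ 2.4362 → 2.4362 bits.

2.4362 bits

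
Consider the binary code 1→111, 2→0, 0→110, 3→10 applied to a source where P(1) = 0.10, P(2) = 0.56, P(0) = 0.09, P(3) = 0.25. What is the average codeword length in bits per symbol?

L̄ = Σ pᵢ·ℓᵢ = 0.10·3 + 0.56·1 + 0.09·3 + 0.25·2 = 1.63 bits/symbol.

1.63 bits/symbol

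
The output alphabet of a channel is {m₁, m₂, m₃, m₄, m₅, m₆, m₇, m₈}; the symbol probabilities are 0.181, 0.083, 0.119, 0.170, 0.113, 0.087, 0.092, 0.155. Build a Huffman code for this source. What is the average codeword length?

Repeatedly combine the two least-probable nodes; the expected code length is the sum of the merged weights.
merge 83/1000 + 87/1000 → 17/100
merge 23/250 + 113/1000 → 41/200
merge 119/1000 + 31/200 → 137/500
merge 17/100 + 17/100 → 17/50
merge 181/1000 + 41/200 → 193/500
merge 137/500 + 17/50 → 307/500
merge 193/500 + 307/500 → 1
L = 17/100 + 41/200 + 137/500 + 17/50 + 193/500 + 307/500 + 1 = 2989/1000 = 2.989 bits/symbol.

2.989 bits/symbol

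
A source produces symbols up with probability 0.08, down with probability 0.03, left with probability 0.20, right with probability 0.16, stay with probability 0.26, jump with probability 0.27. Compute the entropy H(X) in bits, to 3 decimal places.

H = −Σ pᵢ log₂ pᵢ.
−0.08·log₂(0.08) = 0.2915
−0.03·log₂(0.03) = 0.1518
−0.20·log₂(0.20) = 0.4644
−0.16·log₂(0.16) = 0.4230
−0.26·log₂(0.26) = 0.5053
−0.27·log₂(0.27) = 0.5100
Sum ≈ 2.3460 → 2.346 bits.

2.346 bits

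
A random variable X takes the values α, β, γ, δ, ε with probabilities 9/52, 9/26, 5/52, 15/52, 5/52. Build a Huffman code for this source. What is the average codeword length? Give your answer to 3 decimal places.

2.192 bits/symbol

Repeatedly combine the two least-probable nodes; the expected code length is the sum of the merged weights.
merge 5/52 + 5/52 → 5/26
merge 9/52 + 5/26 → 19/52
merge 15/52 + 9/26 → 33/52
merge 19/52 + 33/52 → 1
L = 5/26 + 19/52 + 33/52 + 1 = 57/26 ≈ 2.192 bits/symbol.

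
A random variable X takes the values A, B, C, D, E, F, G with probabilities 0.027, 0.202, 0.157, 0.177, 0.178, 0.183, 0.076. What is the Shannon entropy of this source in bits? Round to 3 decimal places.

H = −Σ pᵢ log₂ pᵢ.
−0.027·log₂(0.027) = 0.1407
−0.202·log₂(0.202) = 0.4661
−0.157·log₂(0.157) = 0.4194
−0.177·log₂(0.177) = 0.4422
−0.178·log₂(0.178) = 0.4432
−0.183·log₂(0.183) = 0.4484
−0.076·log₂(0.076) = 0.2826
Sum ≈ 2.6425 → 2.643 bits.

2.643 bits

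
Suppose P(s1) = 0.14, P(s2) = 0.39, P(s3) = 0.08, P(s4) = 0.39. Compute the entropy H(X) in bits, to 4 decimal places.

H = −Σ pᵢ log₂ pᵢ.
−0.14·log₂(0.14) = 0.3971
−0.39·log₂(0.39) = 0.5298
−0.08·log₂(0.08) = 0.2915
−0.39·log₂(0.39) = 0.5298
Sum ≈ 1.7482 → 1.7482 bits.

1.7482 bits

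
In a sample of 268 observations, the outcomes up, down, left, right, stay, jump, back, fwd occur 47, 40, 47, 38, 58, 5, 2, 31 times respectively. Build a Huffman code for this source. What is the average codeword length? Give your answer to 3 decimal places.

Probabilities are the counts divided by 268.
Repeatedly combine the two least-probable nodes; the expected code length is the sum of the merged weights.
merge 1/134 + 5/268 → 7/268
merge 7/268 + 31/268 → 19/134
merge 19/134 + 19/134 → 19/67
merge 10/67 + 47/268 → 87/268
merge 47/268 + 29/134 → 105/268
merge 19/67 + 87/268 → 163/268
merge 105/268 + 163/268 → 1
L = 7/268 + 19/134 + 19/67 + 87/268 + 105/268 + 163/268 + 1 = 186/67 ≈ 2.776 bits/symbol.

2.776 bits/symbol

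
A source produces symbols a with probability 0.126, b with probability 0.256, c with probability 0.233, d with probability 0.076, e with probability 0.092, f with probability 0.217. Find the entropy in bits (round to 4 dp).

2.4470 bits

H = −Σ pᵢ log₂ pᵢ.
−0.126·log₂(0.126) = 0.3766
−0.256·log₂(0.256) = 0.5032
−0.233·log₂(0.233) = 0.4897
−0.076·log₂(0.076) = 0.2826
−0.092·log₂(0.092) = 0.3167
−0.217·log₂(0.217) = 0.4783
Sum ≈ 2.4470 → 2.4470 bits.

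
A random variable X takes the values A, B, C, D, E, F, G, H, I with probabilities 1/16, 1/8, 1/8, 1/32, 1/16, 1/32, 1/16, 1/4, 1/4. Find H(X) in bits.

Each probability is a power of 1/2, so log₂(1/p) is an integer.
H = Σ p·log₂(1/p) = 1/16·4 + 1/8·3 + 1/8·3 + 1/32·5 + 1/16·4 + 1/32·5 + 1/16·4 + 1/4·2 + 1/4·2 = 2.8125 bits.

2.8125 bits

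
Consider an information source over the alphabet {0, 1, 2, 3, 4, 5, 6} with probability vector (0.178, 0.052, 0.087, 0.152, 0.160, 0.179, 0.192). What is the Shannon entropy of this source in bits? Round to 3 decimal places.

H = −Σ pᵢ log₂ pᵢ.
−0.178·log₂(0.178) = 0.4432
−0.052·log₂(0.052) = 0.2218
−0.087·log₂(0.087) = 0.3065
−0.152·log₂(0.152) = 0.4131
−0.160·log₂(0.160) = 0.4230
−0.179·log₂(0.179) = 0.4443
−0.192·log₂(0.192) = 0.4571
Sum ≈ 2.7090 → 2.709 bits.

2.709 bits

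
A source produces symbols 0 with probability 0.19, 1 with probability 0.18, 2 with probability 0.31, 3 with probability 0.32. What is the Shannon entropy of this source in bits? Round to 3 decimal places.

H = −Σ pᵢ log₂ pᵢ.
−0.19·log₂(0.19) = 0.4552
−0.18·log₂(0.18) = 0.4453
−0.31·log₂(0.31) = 0.5238
−0.32·log₂(0.32) = 0.5260
Sum ≈ 1.9504 → 1.950 bits.

1.950 bits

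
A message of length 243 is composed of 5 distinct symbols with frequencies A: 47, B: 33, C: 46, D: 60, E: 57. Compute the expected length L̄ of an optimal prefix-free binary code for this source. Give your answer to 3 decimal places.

Probabilities are the counts divided by 243.
Repeatedly combine the two least-probable nodes; the expected code length is the sum of the merged weights.
merge 11/81 + 46/243 → 79/243
merge 47/243 + 19/81 → 104/243
merge 20/81 + 79/243 → 139/243
merge 104/243 + 139/243 → 1
L = 79/243 + 104/243 + 139/243 + 1 = 565/243 ≈ 2.325 bits/symbol.

2.325 bits/symbol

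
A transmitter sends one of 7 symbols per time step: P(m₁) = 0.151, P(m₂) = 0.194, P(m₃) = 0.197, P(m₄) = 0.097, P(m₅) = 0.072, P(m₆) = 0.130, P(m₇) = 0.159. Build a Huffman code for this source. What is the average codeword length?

Repeatedly combine the two least-probable nodes; the expected code length is the sum of the merged weights.
merge 9/125 + 97/1000 → 169/1000
merge 13/100 + 151/1000 → 281/1000
merge 159/1000 + 169/1000 → 41/125
merge 97/500 + 197/1000 → 391/1000
merge 281/1000 + 41/125 → 609/1000
merge 391/1000 + 609/1000 → 1
L = 169/1000 + 281/1000 + 41/125 + 391/1000 + 609/1000 + 1 = 1389/500 = 2.778 bits/symbol.

2.778 bits/symbol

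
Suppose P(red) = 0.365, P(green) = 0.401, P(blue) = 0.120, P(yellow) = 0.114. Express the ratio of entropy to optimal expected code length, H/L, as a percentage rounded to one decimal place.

Entropy H = −Σ p log₂ p ≈ 1.7836 bits.
Huffman merges: 57/500+3/25→117/500; 117/500+73/200→599/1000; 401/1000+599/1000→1. L = 1833/1000 ≈ 1.8330.
Efficiency = H/L = 1.7836/1.8330 = 97.3%.

97.3%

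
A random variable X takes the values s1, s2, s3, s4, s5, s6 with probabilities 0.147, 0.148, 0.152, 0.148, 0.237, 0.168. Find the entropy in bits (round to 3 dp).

2.560 bits

H = −Σ pᵢ log₂ pᵢ.
−0.147·log₂(0.147) = 0.4066
−0.148·log₂(0.148) = 0.4079
−0.152·log₂(0.152) = 0.4131
−0.148·log₂(0.148) = 0.4079
−0.237·log₂(0.237) = 0.4923
−0.168·log₂(0.168) = 0.4323
Sum ≈ 2.5602 → 2.560 bits.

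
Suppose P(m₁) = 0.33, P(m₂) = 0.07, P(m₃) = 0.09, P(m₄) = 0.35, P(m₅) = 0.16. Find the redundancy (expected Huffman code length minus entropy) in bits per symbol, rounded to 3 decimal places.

0.068 bits

Entropy H = −Σ p log₂ p ≈ 2.0621 bits.
Huffman merges: 7/100+9/100→4/25; 4/25+4/25→8/25; 8/25+33/100→13/20; 7/20+13/20→1. L = 213/100 ≈ 2.1300.
L − H = 2.1300 − 2.0621 = 0.068 bits.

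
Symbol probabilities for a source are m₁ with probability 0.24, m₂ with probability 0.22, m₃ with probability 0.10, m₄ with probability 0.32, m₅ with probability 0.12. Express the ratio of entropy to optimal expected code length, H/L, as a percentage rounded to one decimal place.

99.1%

Entropy H = −Σ p log₂ p ≈ 2.2000 bits.
Huffman merges: 1/10+3/25→11/50; 11/50+11/50→11/25; 6/25+8/25→14/25; 11/25+14/25→1. L = 111/50 ≈ 2.2200.
Efficiency = H/L = 2.2000/2.2200 = 99.1%.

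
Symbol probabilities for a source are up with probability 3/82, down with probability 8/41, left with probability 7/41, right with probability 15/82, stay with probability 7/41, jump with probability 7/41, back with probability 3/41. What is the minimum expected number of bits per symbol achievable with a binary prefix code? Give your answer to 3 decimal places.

Repeatedly combine the two least-probable nodes; the expected code length is the sum of the merged weights.
merge 3/82 + 3/41 → 9/82
merge 9/82 + 7/41 → 23/82
merge 7/41 + 7/41 → 14/41
merge 15/82 + 8/41 → 31/82
merge 23/82 + 14/41 → 51/82
merge 31/82 + 51/82 → 1
L = 9/82 + 23/82 + 14/41 + 31/82 + 51/82 + 1 = 112/41 ≈ 2.732 bits/symbol.

2.732 bits/symbol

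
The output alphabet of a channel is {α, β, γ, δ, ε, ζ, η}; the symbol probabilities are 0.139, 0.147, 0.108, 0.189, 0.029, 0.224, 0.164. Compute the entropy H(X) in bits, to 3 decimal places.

H = −Σ pᵢ log₂ pᵢ.
−0.139·log₂(0.139) = 0.3957
−0.147·log₂(0.147) = 0.4066
−0.108·log₂(0.108) = 0.3468
−0.189·log₂(0.189) = 0.4543
−0.029·log₂(0.029) = 0.1481
−0.224·log₂(0.224) = 0.4835
−0.164·log₂(0.164) = 0.4278
Sum ≈ 2.6627 → 2.663 bits.

2.663 bits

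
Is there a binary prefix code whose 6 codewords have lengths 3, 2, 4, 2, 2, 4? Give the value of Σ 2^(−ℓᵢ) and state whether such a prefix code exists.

With common denominator 2^4 = 16: Σ 2^(−ℓᵢ) = 2/16 + 4/16 + 1/16 + 4/16 + 4/16 + 1/16 = 16/16 = 1.
Kraft's inequality requires Σ ≤ 1; here Σ = 1 ≤ 1, so such a prefix code exists.

1; yes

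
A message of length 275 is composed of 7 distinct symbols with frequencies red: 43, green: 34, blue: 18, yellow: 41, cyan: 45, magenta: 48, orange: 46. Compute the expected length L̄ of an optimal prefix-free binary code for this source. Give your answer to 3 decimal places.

2.825 bits/symbol

Probabilities are the counts divided by 275.
Repeatedly combine the two least-probable nodes; the expected code length is the sum of the merged weights.
merge 18/275 + 34/275 → 52/275
merge 41/275 + 43/275 → 84/275
merge 9/55 + 46/275 → 91/275
merge 48/275 + 52/275 → 4/11
merge 84/275 + 91/275 → 7/11
merge 4/11 + 7/11 → 1
L = 52/275 + 84/275 + 91/275 + 4/11 + 7/11 + 1 = 777/275 ≈ 2.825 bits/symbol.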